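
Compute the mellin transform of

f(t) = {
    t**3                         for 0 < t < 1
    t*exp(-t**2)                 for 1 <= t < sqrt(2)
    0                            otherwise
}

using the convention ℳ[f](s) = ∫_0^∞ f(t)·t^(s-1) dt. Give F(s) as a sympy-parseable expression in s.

((s + 3)*uppergamma(s/2 + 1/2, 1) - (s + 3)*uppergamma(s/2 + 1/2, 2) + 2)/(2*(s + 3))
  Re(s) > -3

the power substitution comes off first: t**(3/2) on [0, 1); sqrt(t)*exp(-t) on [1, 2)
strip the shared t-power: t on [0, 1); exp(-t) on [1, 2)
cuts at 1: linearity sums the 2 kernel integrals
for t in [0, 1): the term is ∫ t**3·t^(s-1)
piece [1, sqrt(2)): integrate t*exp(-t**2) against the kernel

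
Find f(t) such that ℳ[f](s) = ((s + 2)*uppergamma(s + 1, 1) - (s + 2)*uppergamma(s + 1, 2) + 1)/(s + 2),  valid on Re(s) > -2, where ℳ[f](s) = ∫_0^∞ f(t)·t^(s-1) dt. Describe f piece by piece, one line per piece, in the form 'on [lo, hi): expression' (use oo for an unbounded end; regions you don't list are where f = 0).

the shared t-power comes off first: t on [0, 1); exp(-t) on [1, 2)
along the cuts 1, ℳ[f](s) splits into 2 integrals
between 0 and 1 the integrand is t**2·t^(s-1)
∫ t*exp(-t)·t^(s-1) over [1, 2)

on [0, 1): t**2
on [1, 2): t*exp(-t)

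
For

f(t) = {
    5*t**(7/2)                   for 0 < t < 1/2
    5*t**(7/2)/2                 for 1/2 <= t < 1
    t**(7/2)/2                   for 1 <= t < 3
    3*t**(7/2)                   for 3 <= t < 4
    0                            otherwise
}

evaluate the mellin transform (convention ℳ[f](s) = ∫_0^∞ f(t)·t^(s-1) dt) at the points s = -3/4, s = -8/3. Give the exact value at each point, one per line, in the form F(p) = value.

the 4 pieces separated at 1/2, 1, 3 each add one integral
on [0, 1/2) integrate f = 5*t**(7/2) against the kernel
the [1/2, 1) slice contributes ∫ 5*t**(7/2)/2·t^(s-1) dt
on [1, 3): add ∫ t**(7/2)/2·t^(s-1) dt
[3, 4) adds the kernel integral of 3*t**(7/2)

F(-3/4) = -90*3**(3/4)/11 + 5*2**(1/4)/44 + 8/11 + 384*sqrt(2)/11
F(-8/3) = -3*3**(5/6) + 3*2**(1/6)/2 + 12/5 + 36*2**(2/3)/5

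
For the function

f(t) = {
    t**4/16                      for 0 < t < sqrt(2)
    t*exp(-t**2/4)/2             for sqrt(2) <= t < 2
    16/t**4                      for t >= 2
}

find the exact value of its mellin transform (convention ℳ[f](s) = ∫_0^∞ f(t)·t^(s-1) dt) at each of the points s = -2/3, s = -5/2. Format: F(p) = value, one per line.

invert the common scale on t to get t**4 on [0, sqrt(2)/2); t*exp(-t**2) on [sqrt(2)/2, 1); t**(-4) on [1, ∞)
reversing the power substitution: t**2 on [0, 1/2); sqrt(t)*exp(-t) on [1/2, 1); t**(-2) on [1, ∞)
reversing the shared t-power: t**(3/2) on [0, 1/2); exp(-t) on [1/2, 1); t**(-5/2) on [1, ∞)
f breaks at sqrt(2), 2 into 3 integrals to sum
segment 0 to sqrt(2) holds t**4/16; add its integral
over [sqrt(2), 2), the kernel integral of t*exp(-t**2/4)/2 enters the sum
over [2, ∞), the kernel integral of 16/t**4 enters the sum

F(-2/3) = 2**(1/3)*(-140*uppergamma(1/6, 1) + 21*2**(1/3) + 60 + 140*uppergamma(1/6, 1/2))/560
F(-5/2) = -sqrt(2)*uppergamma(-3/4, 1)/16 + sqrt(2)/52 + sqrt(2)*uppergamma(-3/4, 1/2)/16 + 2**(3/4)/24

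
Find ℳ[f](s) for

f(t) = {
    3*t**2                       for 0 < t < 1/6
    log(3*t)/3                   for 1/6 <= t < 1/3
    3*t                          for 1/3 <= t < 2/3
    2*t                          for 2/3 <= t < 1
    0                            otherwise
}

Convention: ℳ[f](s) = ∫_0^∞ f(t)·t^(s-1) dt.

(8*2**(2*s)*s**3 + 16*2**(2*s)*s**2 - 12*2**s*s**3 - 28*2**s*s**2 - 12*2**s*s - 8*2**s + 24*6**s*s**3 + 48*6**s*s**2 + s**3 + 4*s**3*log(2) + 5*s**2 + 12*s**2*log(2) + 8*s*log(2) + 12*s + 8)/(12*6**s*s**2*(s**2 + 3*s + 2))
  Re(s) > -2

undo the shared t-power: 3*t on [0, 1/6); log(3*t)/(3*t) on [1/6, 1/3); 3 on [1/3, 2/3); …
remove the common scale on t first: t on [0, 1/2); log(t)/t on [1/2, 1); 3 on [1, 2); …
integrate the 4 segments split at 1/6, 1/3, 2/3, then add the results
piece [0, 1/6): integrate 3*t**2 against the kernel
over [1/6, 1/3), the kernel integral of log(3*t)/3 enters the sum
the [1/3, 2/3) slice contributes ∫ 3*t·t^(s-1) dt
over [2/3, 1), the kernel integral of 2*t enters the sum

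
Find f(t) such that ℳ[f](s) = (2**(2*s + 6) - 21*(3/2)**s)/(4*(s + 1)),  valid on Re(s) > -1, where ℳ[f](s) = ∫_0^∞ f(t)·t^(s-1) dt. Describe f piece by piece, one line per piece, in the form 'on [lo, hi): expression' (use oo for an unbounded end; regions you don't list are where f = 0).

treat the 2 regions marked off by 3/2 separately and sum
piece [0, 3/2): integrate t/2 against the kernel
for t in [3/2, 4): the term is ∫ 4*t·t^(s-1)

on [0, 3/2): t/2
on [3/2, 4): 4*t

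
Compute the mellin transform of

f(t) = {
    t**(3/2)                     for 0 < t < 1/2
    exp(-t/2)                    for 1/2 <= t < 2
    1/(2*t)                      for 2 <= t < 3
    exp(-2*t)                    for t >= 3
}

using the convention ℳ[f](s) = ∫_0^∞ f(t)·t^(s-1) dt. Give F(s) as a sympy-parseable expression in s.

(12*24**s*(s - 1)*(2*s + 3)*uppergamma(s, 1/4) - 12*24**s*(s - 1)*(2*s + 3)*uppergamma(s, 1) - 3*24**s*(2*s + 3) + 2*36**s*(2*s + 3) + 12*6**s*(s - 1)*(2*s + 3)*uppergamma(s, 6) + 6*sqrt(2)*6**s*(s - 1))/(12*12**s*(s - 1)*(2*s + 3))
  Re(s) > -3/2

decompose at 1/2, 2, 3; ℳ[f](s) sums the 4 pieces' integrals
segment [0, 1/2) carries t**(3/2); integrate it
[1/2, 2) adds the kernel integral of exp(-t/2)
∫ 1/(2*t)·t^(s-1) over [2, 3)
∫ exp(-2*t)·t^(s-1) over [3, ∞)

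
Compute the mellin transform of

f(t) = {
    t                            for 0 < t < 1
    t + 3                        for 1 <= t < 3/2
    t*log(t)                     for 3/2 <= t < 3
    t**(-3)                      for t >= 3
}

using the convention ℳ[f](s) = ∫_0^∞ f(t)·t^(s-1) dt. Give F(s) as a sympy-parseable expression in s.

the 4 pieces separated at 1, 3/2, 3 each add one integral
piece [0, 1): integrate t against the kernel
for t in [1, 3/2): the term is ∫ (t + 3)·t^(s-1)
between 3/2 and 3 the integrand is t*log(t)·t^(s-1)
the [3, ∞) slice contributes ∫ t**(-3)·t^(s-1) dt

(-162*2**s*s*(s - 3)*(s**2 + 2*s + 1) - 162*2**s*(s - 3)*(s**2 + 2*s + 1) - 81*3**s*s**2*(s - 3)*(s + 1)*log(3) + 81*3**s*s**2*(s - 3)*(s + 1)*log(2) - 81*3**s*s*(s - 3)*(s + 1)*log(3) + 81*3**s*s*(s - 3)*(s + 1)*log(2) + 81*3**s*s*(s - 3)*(s + 1) + 243*3**s*s*(s - 3)*(s**2 + 2*s + 1) + 162*3**s*(s - 3)*(s**2 + 2*s + 1) + 162*6**s*s**2*(s - 3)*(s + 1)*log(3) - 162*6**s*s*(s - 3)*(s + 1) + 162*6**s*s*(s - 3)*(s + 1)*log(3) - 2*6**s*s*(s + 1)*(s**2 + 2*s + 1))/(54*2**s*s*(s - 3)*(s + 1)*(s**2 + 2*s + 1))
  -1 < Re(s) < 3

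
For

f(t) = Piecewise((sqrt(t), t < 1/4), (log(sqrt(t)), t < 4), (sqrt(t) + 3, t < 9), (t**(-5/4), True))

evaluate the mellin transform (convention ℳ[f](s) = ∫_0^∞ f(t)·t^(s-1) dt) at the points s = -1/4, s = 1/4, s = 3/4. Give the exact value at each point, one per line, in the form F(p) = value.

F(-1/4) = sqrt(2)*(-486*log(2) + sqrt(2) + 648)/81
F(1/4) = sqrt(2)*(-330 + sqrt(2) + 108*log(2) + 144*sqrt(6))/18
F(3/4) = sqrt(2)*(-1139 + 30*sqrt(2) + 270*log(2) + 864*sqrt(6))/90

strip the power substitution: t on [0, 1/2); log(t) on [1/2, 2); t + 3 on [2, 3); …
slice at 1/4, 4, 9, transform all 4 pieces, and sum them
on [0, 1/4): add ∫ sqrt(t)·t^(s-1) dt
between 1/4 and 4 the integrand is log(sqrt(t))·t^(s-1)
piece [4, 9): integrate (sqrt(t) + 3) against the kernel
on [9, ∞) integrate f = t**(-5/4) against the kernel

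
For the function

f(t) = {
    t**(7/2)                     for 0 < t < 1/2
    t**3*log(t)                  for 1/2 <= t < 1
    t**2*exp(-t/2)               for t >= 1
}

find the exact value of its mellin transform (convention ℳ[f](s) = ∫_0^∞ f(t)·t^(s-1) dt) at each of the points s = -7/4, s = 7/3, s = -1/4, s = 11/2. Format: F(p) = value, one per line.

F(-7/4) = 2**(3/4)*(-112*2**(1/4) + 25*sqrt(2) + 70*log(2) + 56 + 175*sqrt(2)*uppergamma(1/4, 1/2))/350
F(7/3) = 2**(2/3)*(-10080*2**(1/3) + 315 + 768*sqrt(2) + 1680*log(2) + 4587520*2**(2/3)*uppergamma(13/3, 1/2))/573440
F(-1/4) = 2**(1/4)*(-416*2**(3/4) + 104 + 121*sqrt(2) + 286*log(2) + 12584*sqrt(2)*uppergamma(7/4, 1/2))/6292
F(11/2) = -18143/1331712 + sqrt(2)/36992 + sqrt(2)*log(2)/4352 + 135135*sqrt(2)*sqrt(pi)*erfc(sqrt(2)/2) + 381266*exp(-1/2)

invert the shared t-power to get t**(3/2) on [0, 1/2); t*log(t) on [1/2, 1); exp(-t/2) on [1, ∞)
integrate the 3 segments split at 1/2, 1, then add the results
on [0, 1/2) integrate f = t**(7/2) against the kernel
between 1/2 and 1 the integrand is t**3*log(t)·t^(s-1)
segment [1, ∞) carries t**2*exp(-t/2); integrate it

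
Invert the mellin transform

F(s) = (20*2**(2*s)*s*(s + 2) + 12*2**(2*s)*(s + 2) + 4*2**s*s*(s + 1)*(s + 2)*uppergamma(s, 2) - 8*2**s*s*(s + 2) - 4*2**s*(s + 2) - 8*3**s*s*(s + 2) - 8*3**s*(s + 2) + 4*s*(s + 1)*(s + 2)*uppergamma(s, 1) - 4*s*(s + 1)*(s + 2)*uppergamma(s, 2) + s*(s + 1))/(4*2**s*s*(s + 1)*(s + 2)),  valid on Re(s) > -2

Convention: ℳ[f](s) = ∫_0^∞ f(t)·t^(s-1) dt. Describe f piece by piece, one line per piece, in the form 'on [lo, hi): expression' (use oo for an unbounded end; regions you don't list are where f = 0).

on [0, 1/2): t**2
on [1/2, 1): exp(-2*t)
on [1, 3/2): t + 1
on [3/2, 2): t + 3
on [2, oo): exp(-t)

linearity at 1/2, 1, 3/2, 2 turns ℳ[f](s) into 5 summed integrals
segment [0, 1/2) carries t**2; integrate it
piece [1/2, 1): integrate exp(-2*t) against the kernel
between 1 and 3/2 the integrand is (t + 1)·t^(s-1)
over [3/2, 2), the kernel integral of (t + 3) enters the sum
segment 2 to ∞ holds exp(-t); add its integral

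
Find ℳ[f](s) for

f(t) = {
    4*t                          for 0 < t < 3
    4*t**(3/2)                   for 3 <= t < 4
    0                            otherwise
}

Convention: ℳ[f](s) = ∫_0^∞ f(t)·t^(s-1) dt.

linearity at 3 turns ℳ[f](s) into 2 summed integrals
∫ 4*t·t^(s-1) over [0, 3)
on [3, 4) integrate f = 4*t**(3/2) against the kernel

4*(16*2**(2*s)*(s + 1) + 3*3**s*(2*s + 3) - 6*3**(s + 1/2)*(s + 1))/((s + 1)*(2*s + 3))
  Re(s) > -1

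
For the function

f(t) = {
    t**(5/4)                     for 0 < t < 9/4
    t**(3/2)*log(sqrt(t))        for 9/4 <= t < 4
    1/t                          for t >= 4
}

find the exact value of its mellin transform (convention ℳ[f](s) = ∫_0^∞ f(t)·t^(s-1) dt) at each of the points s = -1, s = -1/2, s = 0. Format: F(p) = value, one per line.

F(-1) = -31/32 + log(128/27) + 2*sqrt(6)
F(-1/2) = -9*log(3)/4 - 19/24 + sqrt(6) + 25*log(2)/4
F(0) = -9*log(3)/4 - 7/9 + 9*sqrt(6)/10 + 91*log(2)/12

remove the shared t-power first: t**(1/4) on [0, 9/4); sqrt(t)*log(sqrt(t)) on [9/4, 4); t**(-2) on [4, ∞)
strip the power substitution: sqrt(t) on [0, 3/2); t*log(t) on [3/2, 2); t**(-4) on [2, ∞)
linearity at 9/4, 4 turns ℳ[f](s) into 3 summed integrals
between 0 and 9/4 the integrand is t**(5/4)·t^(s-1)
segment 9/4 to 4 holds t**(3/2)*log(sqrt(t)); add its integral
the [4, ∞) slice contributes ∫ 1/t·t^(s-1) dt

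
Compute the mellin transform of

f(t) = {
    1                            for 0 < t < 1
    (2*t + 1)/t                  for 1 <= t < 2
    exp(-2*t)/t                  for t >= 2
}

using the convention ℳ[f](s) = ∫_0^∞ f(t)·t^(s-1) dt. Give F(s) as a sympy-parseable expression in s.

back out the shared t-power: t on [0, 1); 2*t + 1 on [1, 2); exp(-2*t) on [2, ∞)
split f at 1, 2: ℳ[f](s) collects 3 kernel integrals
over [0, 1), the kernel integral of 1 enters the sum
the [1, 2) slice contributes ∫ (2*t + 1)/t·t^(s-1) dt
∫ exp(-2*t)/t·t^(s-1) over [2, ∞)

(4*2**s*(1 - s) - 2*2**s + 5*4**s*(s - 1) + 4**s + 4*s*(s - 1)*uppergamma(s - 1, 4))/(2*2**s*s*(s - 1))
  Re(s) > 0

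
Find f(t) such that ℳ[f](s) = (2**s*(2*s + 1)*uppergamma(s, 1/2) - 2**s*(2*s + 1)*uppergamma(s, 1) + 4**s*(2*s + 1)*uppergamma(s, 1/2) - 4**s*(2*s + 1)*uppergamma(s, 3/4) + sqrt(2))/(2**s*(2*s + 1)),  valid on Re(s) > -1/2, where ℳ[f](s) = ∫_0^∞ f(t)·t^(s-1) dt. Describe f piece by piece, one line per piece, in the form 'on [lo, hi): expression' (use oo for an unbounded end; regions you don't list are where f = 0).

on [0, 1/2): sqrt(t)
on [1/2, 1): exp(-t)
on [1, 3/2): exp(-t/2)

the 3 pieces separated at 1/2, 1 each add one integral
∫ sqrt(t)·t^(s-1) over [0, 1/2)
the [1/2, 1) slice contributes ∫ exp(-t)·t^(s-1) dt
on [1, 3/2) integrate f = exp(-t/2) against the kernel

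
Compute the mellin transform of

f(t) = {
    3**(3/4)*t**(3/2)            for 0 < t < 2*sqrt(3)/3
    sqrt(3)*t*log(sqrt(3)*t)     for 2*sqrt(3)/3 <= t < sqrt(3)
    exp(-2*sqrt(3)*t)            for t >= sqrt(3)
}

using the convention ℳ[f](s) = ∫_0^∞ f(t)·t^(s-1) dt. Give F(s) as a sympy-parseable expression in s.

reversing the power substitution: 3**(3/4)*t**(3/4) on [0, 4/3); sqrt(3)*sqrt(t)*log(sqrt(3)*sqrt(t)) on [4/3, 3); exp(-2*sqrt(3)*sqrt(t)) on [3, ∞)
the common scale on t comes off first: t**(3/4) on [0, 4); sqrt(t)*log(sqrt(t)) on [4, 9); exp(-2*sqrt(t)) on [9, ∞)
back out the power substitution: t**(3/2) on [0, 2); t*log(t) on [2, 3); exp(-2*t) on [3, ∞)
slice at 2*sqrt(3)/3, sqrt(3), transform all 3 pieces, and sum them
segment 0 to 2*sqrt(3)/3 holds 3**(3/4)*t**(3/2); add its integral
the [2*sqrt(3)/3, sqrt(3)) slice contributes ∫ sqrt(3)*t*log(sqrt(3)*t)·t^(s-1) dt
on [sqrt(3), ∞): add ∫ exp(-2*sqrt(3)*t)·t^(s-1) dt

(sqrt(3)/18)**s*(-12**s*s*(2*s + 3)*log(4) - 12**s*(2*s + 3)*log(4) + 12**s*(4*s + 6) + 12**s*sqrt(2)*(4*s**2 + 8*s + 4) + 3*18**s*s*(2*s + 3)*log(3) + 18**s*(-6*s - 9) + 3*18**s*(2*s + 3)*log(3) + 3**s*(2*s + 3)*(s**2 + 2*s + 1)*uppergamma(s, 6))/((2*s + 3)*(s**2 + 2*s + 1))
  Re(s) > -3/2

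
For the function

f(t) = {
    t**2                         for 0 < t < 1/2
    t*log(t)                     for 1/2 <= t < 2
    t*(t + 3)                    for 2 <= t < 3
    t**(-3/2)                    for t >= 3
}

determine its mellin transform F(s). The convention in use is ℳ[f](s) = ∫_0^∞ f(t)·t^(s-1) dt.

(360*2**(2*s)*(3 - 2*s)*(s + 1)**2 + 72*2**(2*s)*(s + 1)*(s + 2)*(2*s - 3)*log(2) - 216*2**(2*s)*(s + 1)*(2*s - 3) - 72*2**(2*s)*(s + 2)*(2*s - 3) - 8*sqrt(3)*6**s*(s + 1)**2*(s + 2) + 648*6**s*(s + 1)**2*(2*s - 3) + 324*6**s*(s + 1)*(2*s - 3) + 9*(s + 1)**2*(2*s - 3) + 18*(s + 1)*(s + 2)*(2*s - 3)*log(2) + 18*(s + 2)*(2*s - 3))/(36*2**s*(s + 1)**2*(s + 2)*(2*s - 3))
  -2 < Re(s) < 3/2

invert the shared t-power to get 1 on [0, 1/2); log(t)/t on [1/2, 2); (t + 3)/t on [2, 3); …
the shared t-power comes off first: t on [0, 1/2); log(t) on [1/2, 2); t + 3 on [2, 3); …
f breaks at 1/2, 2, 3 into 4 integrals to sum
[0, 1/2) adds the kernel integral of t**2
between 1/2 and 2 the integrand is t*log(t)·t^(s-1)
on [2, 3): add ∫ t*(t + 3)·t^(s-1) dt
[3, ∞) adds the kernel integral of t**(-3/2)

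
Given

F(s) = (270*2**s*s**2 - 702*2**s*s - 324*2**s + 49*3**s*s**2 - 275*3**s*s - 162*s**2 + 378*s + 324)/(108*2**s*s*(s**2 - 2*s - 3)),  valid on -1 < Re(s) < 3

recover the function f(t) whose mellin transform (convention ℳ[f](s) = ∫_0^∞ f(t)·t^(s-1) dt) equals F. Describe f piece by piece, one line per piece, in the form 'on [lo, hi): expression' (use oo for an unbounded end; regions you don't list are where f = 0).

slice at 1/2, 1, 3/2, transform all 4 pieces, and sum them
piece [0, 1/2): integrate t against the kernel
segment 1/2 to 1 holds (2*t + 1); add its integral
the [1, 3/2) slice contributes ∫ t/2·t^(s-1) dt
∫ over [3/2, ∞) of t**(-3)·t^(s-1) joins the sum

on [0, 1/2): t
on [1/2, 1): 2*t + 1
on [1, 3/2): t/2
on [3/2, oo): t**(-3)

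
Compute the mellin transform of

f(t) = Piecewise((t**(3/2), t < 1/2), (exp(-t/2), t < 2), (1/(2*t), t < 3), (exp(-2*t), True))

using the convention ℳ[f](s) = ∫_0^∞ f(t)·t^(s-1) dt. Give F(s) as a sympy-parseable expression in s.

(12*24**s*(s - 1)*(2*s + 3)*uppergamma(s, 1/4) - 12*24**s*(s - 1)*(2*s + 3)*uppergamma(s, 1) - 3*24**s*(2*s + 3) + 2*36**s*(2*s + 3) + 12*6**s*(s - 1)*(2*s + 3)*uppergamma(s, 6) + 6*sqrt(2)*6**s*(s - 1))/(12*12**s*(s - 1)*(2*s + 3))
  Re(s) > -3/2

along the cuts 1/2, 2, 3, ℳ[f](s) splits into 4 integrals
the [0, 1/2) slice contributes ∫ t**(3/2)·t^(s-1) dt
piece [1/2, 2): integrate exp(-t/2) against the kernel
over [2, 3), the kernel integral of 1/(2*t) enters the sum
∫ over [3, ∞) of exp(-2*t)·t^(s-1) joins the sum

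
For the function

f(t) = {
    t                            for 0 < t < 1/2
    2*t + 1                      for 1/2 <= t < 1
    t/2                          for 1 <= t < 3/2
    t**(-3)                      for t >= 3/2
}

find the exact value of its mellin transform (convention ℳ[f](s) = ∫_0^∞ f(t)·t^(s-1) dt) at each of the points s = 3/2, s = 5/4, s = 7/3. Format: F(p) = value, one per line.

F(3/2) = -13*sqrt(2)/60 + 403*sqrt(6)/1080 + 19/15
F(5/4) = 2**(3/4)*(-322 + 475*3**(1/4) + 924*2**(1/4))/1260
F(7/3) = 2**(2/3)*(-162 + 984*2**(1/3) + 1687*3**(1/3))/2240

the 4 pieces separated at 1/2, 1, 3/2 each add one integral
for t in [0, 1/2): the term is ∫ t·t^(s-1)
for t in [1/2, 1): the term is ∫ (2*t + 1)·t^(s-1)
on [1, 3/2) integrate f = t/2 against the kernel
segment [3/2, ∞) carries t**(-3); integrate it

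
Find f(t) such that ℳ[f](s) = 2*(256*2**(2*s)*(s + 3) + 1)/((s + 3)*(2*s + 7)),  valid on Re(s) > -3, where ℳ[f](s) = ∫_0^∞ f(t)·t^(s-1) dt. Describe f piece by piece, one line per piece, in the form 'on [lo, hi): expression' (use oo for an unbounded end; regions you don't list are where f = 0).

split f at 1: ℳ[f](s) collects 2 kernel integrals
∫ 2*t**3·t^(s-1) over [0, 1)
segment 1 to 4 holds 2*t**(7/2); add its integral

on [0, 1): 2*t**3
on [1, 4): 2*t**(7/2)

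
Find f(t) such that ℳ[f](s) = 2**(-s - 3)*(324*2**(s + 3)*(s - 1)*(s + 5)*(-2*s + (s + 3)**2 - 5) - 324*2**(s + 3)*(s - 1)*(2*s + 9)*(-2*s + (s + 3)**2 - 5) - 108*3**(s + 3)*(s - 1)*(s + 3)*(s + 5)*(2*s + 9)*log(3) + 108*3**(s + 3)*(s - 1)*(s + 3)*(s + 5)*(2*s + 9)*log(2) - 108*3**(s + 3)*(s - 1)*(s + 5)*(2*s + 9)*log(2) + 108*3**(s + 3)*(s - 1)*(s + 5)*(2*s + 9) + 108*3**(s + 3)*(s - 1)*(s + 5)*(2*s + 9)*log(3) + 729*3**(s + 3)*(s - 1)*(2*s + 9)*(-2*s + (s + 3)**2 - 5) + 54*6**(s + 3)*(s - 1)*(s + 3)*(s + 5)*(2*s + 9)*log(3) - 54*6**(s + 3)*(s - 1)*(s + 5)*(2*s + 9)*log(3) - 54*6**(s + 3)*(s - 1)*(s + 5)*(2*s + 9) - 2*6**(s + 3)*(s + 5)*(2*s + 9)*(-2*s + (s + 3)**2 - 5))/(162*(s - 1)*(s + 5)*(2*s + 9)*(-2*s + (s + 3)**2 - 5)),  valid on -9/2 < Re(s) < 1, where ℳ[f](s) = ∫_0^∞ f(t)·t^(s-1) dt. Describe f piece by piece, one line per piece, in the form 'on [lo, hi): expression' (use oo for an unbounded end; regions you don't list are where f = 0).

on [0, 1): t**(9/2)
on [1, 3/2): 2*t**5
on [3/2, 3): t**2*log(t)
on [3, oo): 1/t

reversing the shared t-power: t**(7/2) on [0, 1); 2*t**4 on [1, 3/2); t*log(t) on [3/2, 3); …
undo the shared t-power: t**(3/2) on [0, 1); 2*t**2 on [1, 3/2); log(t)/t on [3/2, 3); …
the 4 pieces separated at 1, 3/2, 3 each add one integral
on [0, 1): add ∫ t**(9/2)·t^(s-1) dt
piece [1, 3/2): integrate 2*t**5 against the kernel
between 3/2 and 3 the integrand is t**2*log(t)·t^(s-1)
segment [3, ∞) carries 1/t; integrate it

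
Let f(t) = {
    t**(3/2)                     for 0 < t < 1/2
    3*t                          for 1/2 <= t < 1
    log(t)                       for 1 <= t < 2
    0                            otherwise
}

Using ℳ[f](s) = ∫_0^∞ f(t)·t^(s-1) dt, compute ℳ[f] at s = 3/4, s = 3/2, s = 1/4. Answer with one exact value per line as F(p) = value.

F(3/4) = -31*2**(3/4)/18 - 3*2**(1/4)/7 + 4*2**(3/4)*log(2)/3 + 220/63
F(3/2) = sqrt(2)*(-748 + 960*log(2) + 607*sqrt(2))/720
F(1/4) = -111*2**(1/4)/7 - 3*2**(3/4)/5 + 4*2**(1/4)*log(2) + 92/5

slice at 1/2, 1, transform all 3 pieces, and sum them
the [0, 1/2) slice contributes ∫ t**(3/2)·t^(s-1) dt
over [1/2, 1), the kernel integral of 3*t enters the sum
∫ log(t)·t^(s-1) over [1, 2)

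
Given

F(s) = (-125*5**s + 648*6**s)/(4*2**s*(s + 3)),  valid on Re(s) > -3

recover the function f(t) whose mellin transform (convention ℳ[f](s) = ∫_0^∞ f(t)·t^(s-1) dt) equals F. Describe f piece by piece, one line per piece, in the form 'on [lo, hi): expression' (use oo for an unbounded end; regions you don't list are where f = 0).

decompose at 5/2; ℳ[f](s) sums the 2 pieces' integrals
on [0, 5/2): add ∫ 4*t**3·t^(s-1) dt
on [5/2, 3): add ∫ 6*t**3·t^(s-1) dt

on [0, 5/2): 4*t**3
on [5/2, 3): 6*t**3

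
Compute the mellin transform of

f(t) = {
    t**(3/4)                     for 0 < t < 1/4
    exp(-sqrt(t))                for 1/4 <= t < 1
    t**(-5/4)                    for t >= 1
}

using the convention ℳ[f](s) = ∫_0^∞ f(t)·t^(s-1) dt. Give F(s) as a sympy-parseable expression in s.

(2*2**(2*s)*(4*s - 5)*(4*s + 3)*uppergamma(2*s, 1/2) - 2*2**(2*s)*(4*s - 5)*(4*s + 3)*uppergamma(2*s, 1) - 4*2**(2*s)*(4*s + 3) + sqrt(2)*(4*s - 5))/(4**s*(4*s - 5)*(4*s + 3))
  -3/4 < Re(s) < 5/4

peel off the power substitution: t**(3/2) on [0, 1/2); exp(-t) on [1/2, 1); t**(-5/2) on [1, ∞)
cuts at 1/4, 1: linearity sums the 3 kernel integrals
∫ over [0, 1/4) of t**(3/4)·t^(s-1) joins the sum
segment 1/4 to 1 holds exp(-sqrt(t)); add its integral
[1, ∞) adds the kernel integral of t**(-5/4)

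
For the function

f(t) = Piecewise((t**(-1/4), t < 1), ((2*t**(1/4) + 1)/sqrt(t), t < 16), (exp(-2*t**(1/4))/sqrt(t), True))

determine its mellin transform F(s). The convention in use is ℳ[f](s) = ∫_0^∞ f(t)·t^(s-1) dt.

(10*2**(8*s)*(2*s - 1) + 16*2**(4*s)*(1 - 2*s) - 4*2**(4*s) + 256**s + 32*(2*s - 1)*(4*s - 1)*uppergamma(4*s - 2, 4))/(2*2**(4*s)*(2*s - 1)*(4*s - 1))
  Re(s) > 1/4

peel off the power substitution: 1/sqrt(t) on [0, 1); (2*sqrt(t) + 1)/t on [1, 4); exp(-2*sqrt(t))/t on [4, ∞)
strip the shared t-power: sqrt(t) on [0, 1); 2*sqrt(t) + 1 on [1, 4); exp(-2*sqrt(t)) on [4, ∞)
back out the power substitution: t on [0, 1); 2*t + 1 on [1, 2); exp(-2*t) on [2, ∞)
slice at 1, 16, transform all 3 pieces, and sum them
over [0, 1), the kernel integral of t**(-1/4) enters the sum
over [1, 16), the kernel integral of (2*t**(1/4) + 1)/sqrt(t) enters the sum
∫ over [16, ∞) of exp(-2*t**(1/4))/sqrt(t)·t^(s-1) joins the sum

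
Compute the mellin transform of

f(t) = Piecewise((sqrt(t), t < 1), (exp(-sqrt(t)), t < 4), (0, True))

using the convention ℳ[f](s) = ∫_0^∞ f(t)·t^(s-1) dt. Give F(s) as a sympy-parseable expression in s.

reversing the power substitution: t on [0, 1); exp(-t) on [1, 2)
integrate the 2 segments split at 1, then add the results
segment 0 to 1 holds sqrt(t); add its integral
on [1, 4): add ∫ exp(-sqrt(t))·t^(s-1) dt

2*((2*s + 1)*uppergamma(2*s, 1) - (2*s + 1)*uppergamma(2*s, 2) + 1)/(2*s + 1)
  Re(s) > -1/2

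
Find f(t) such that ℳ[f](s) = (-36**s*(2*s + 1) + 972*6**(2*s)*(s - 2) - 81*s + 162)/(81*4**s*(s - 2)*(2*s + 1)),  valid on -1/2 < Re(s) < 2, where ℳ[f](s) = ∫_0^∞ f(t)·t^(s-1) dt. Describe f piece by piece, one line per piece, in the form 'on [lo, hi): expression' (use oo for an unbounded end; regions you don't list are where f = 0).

on [0, 1/4): sqrt(t)
on [1/4, 9): 2*sqrt(t)
on [9, oo): t**(-2)

invert the power substitution to get t on [0, 1/2); 2*t on [1/2, 3); t**(-4) on [3, ∞)
along the cuts 1/4, 9, ℳ[f](s) splits into 3 integrals
segment 0 to 1/4 holds sqrt(t); add its integral
segment [1/4, 9) carries 2*sqrt(t); integrate it
for t in [9, ∞): the term is ∫ t**(-2)·t^(s-1)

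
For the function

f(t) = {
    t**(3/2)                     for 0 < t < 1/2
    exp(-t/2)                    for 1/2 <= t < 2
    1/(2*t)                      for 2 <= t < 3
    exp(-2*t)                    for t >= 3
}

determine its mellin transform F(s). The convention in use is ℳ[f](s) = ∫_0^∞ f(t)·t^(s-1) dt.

summing 4 kernel integrals split by 1/2, 2, 3 yields ℳ[f](s)
segment [0, 1/2) carries t**(3/2); integrate it
∫ over [1/2, 2) of exp(-t/2)·t^(s-1) joins the sum
segment [2, 3) carries 1/(2*t); integrate it
the [3, ∞) slice contributes ∫ exp(-2*t)·t^(s-1) dt

(12*24**s*(s - 1)*(2*s + 3)*uppergamma(s, 1/4) - 12*24**s*(s - 1)*(2*s + 3)*uppergamma(s, 1) - 3*24**s*(2*s + 3) + 2*36**s*(2*s + 3) + 12*6**s*(s - 1)*(2*s + 3)*uppergamma(s, 6) + 6*sqrt(2)*6**s*(s - 1))/(12*12**s*(s - 1)*(2*s + 3))
  Re(s) > -3/2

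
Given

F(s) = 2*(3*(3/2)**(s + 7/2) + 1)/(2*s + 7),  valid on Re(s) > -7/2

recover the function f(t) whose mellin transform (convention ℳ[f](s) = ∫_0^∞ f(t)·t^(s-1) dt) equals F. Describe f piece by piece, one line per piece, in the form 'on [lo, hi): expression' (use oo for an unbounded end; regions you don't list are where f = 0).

summing 2 kernel integrals split by 1 yields ℳ[f](s)
segment [0, 1) carries 4*t**(7/2); integrate it
∫ over [1, 3/2) of 3*t**(7/2)·t^(s-1) joins the sum

on [0, 1): 4*t**(7/2)
on [1, 3/2): 3*t**(7/2)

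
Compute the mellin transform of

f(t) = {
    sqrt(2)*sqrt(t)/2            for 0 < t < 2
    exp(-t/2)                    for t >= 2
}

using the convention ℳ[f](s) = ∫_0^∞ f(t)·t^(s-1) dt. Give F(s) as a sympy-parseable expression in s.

invert the common scale on t to get sqrt(t) on [0, 1); exp(-t) on [1, ∞)
integrate the 2 segments split at 2, then add the results
∫ over [0, 2) of sqrt(2)*sqrt(t)/2·t^(s-1) joins the sum
between 2 and ∞ the integrand is exp(-t/2)·t^(s-1)

2**s*((2*s + 1)*uppergamma(s, 1) + 2)/(2*s + 1)
  Re(s) > -1/2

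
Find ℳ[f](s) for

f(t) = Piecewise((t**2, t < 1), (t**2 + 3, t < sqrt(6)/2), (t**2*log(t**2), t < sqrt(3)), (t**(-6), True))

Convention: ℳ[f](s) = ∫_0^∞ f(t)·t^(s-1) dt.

(-81*2**(s/2)*s*(s/2 - 3)*(s**2/4 + s + 1) - 162*2**(s/2)*(s/2 - 3)*(s**2/4 + s + 1) - 81*3**(s/2)*s**2*(s/2 - 3)*(s/2 + 1)*log(3)/4 + 81*3**(s/2)*s**2*(s/2 - 3)*(s/2 + 1)*log(2)/4 - 81*3**(s/2)*s*(s/2 - 3)*(s/2 + 1)*log(3)/2 + 81*3**(s/2)*s*(s/2 - 3)*(s/2 + 1)*log(2)/2 + 81*3**(s/2)*s*(s/2 - 3)*(s/2 + 1)/2 + 243*3**(s/2)*s*(s/2 - 3)*(s**2/4 + s + 1)/2 + 162*3**(s/2)*(s/2 - 3)*(s**2/4 + s + 1) + 81*6**(s/2)*s**2*(s/2 - 3)*(s/2 + 1)*log(3)/2 - 81*6**(s/2)*s*(s/2 - 3)*(s/2 + 1) + 81*6**(s/2)*s*(s/2 - 3)*(s/2 + 1)*log(3) - 6**(s/2)*s*(s/2 + 1)*(s**2/4 + s + 1))/(54*2**(s/2)*s*(s/2 - 3)*(s/2 + 1)*(s**2/4 + s + 1))
  -2 < Re(s) < 6

back out the power substitution: t on [0, 1); t + 3 on [1, 3/2); t*log(t) on [3/2, 3); …
breakpoints 1, sqrt(6)/2, sqrt(3): one integral from each of the 4 segments
over [0, 1), the kernel integral of t**2 enters the sum
∫ over [1, sqrt(6)/2) of (t**2 + 3)·t^(s-1) joins the sum
the [sqrt(6)/2, sqrt(3)) slice contributes ∫ t**2*log(t**2)·t^(s-1) dt
segment sqrt(3) to ∞ holds t**(-6); add its integral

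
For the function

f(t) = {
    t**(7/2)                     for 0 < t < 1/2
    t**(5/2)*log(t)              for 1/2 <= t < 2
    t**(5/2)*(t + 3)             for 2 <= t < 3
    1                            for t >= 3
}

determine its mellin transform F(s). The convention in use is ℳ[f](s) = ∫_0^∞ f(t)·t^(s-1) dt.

2**(-s - 5/2)*(-540*2**(2*s + 5)*s*(s + 5/2)**2 + 108*2**(2*s + 5)*s*(s + 5/2)*(s + 7/2)*log(2) - 324*2**(2*s + 5)*s*(s + 5/2) - 108*2**(2*s + 5)*s*(s + 7/2) + 648*6**(s + 5/2)*s*(s + 5/2)**2 + 324*6**(s + 5/2)*s*(s + 5/2) - 4*sqrt(3)*6**(s + 5/2)*(s + 5/2)**2*(s + 7/2) + 54*s*(s + 5/2)**2 + 108*s*(s + 5/2)*(s + 7/2)*log(2) + 2*s*(54*s + 189))/(108*s*(s + 5/2)**2*(s + 7/2))
  -7/2 < Re(s) < 0

remove the shared t-power first: t**3 on [0, 1/2); t**2*log(t) on [1/2, 2); t**2*(t + 3) on [2, 3); …
strip the shared t-power: t on [0, 1/2); log(t) on [1/2, 2); t + 3 on [2, 3); …
split f at 1/2, 2, 3: ℳ[f](s) collects 4 kernel integrals
segment [0, 1/2) carries t**(7/2); integrate it
over [1/2, 2), the kernel integral of t**(5/2)*log(t) enters the sum
between 2 and 3 the integrand is t**(5/2)*(t + 3)·t^(s-1)
on [3, ∞) integrate f = 1 against the kernel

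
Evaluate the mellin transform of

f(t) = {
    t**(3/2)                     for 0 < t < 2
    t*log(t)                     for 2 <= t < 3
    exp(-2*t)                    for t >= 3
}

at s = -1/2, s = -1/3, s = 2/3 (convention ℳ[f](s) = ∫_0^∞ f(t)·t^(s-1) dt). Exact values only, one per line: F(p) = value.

split f at 2, 3: ℳ[f](s) collects 3 kernel integrals
segment 0 to 2 holds t**(3/2); add its integral
segment [2, 3) carries t*log(t); integrate it
∫ exp(-2*t)·t^(s-1) over [3, ∞)

F(-1/2) = -4*sqrt(3) - 2*sqrt(2)*sqrt(pi)*erfc(sqrt(6)) + 2*sqrt(3)*exp(-6)/3 + sqrt(6)*log(3**(3*sqrt(2))/2**(2*sqrt(3)))/3 + 2 + 4*sqrt(2)
F(-1/3) = -9*3**(2/3)/4 + 2**(1/3)*uppergamma(-1/3, 6) + log(3**(3*3**(2/3)/2)/2**(3*2**(2/3)/2)) + 12*2**(1/6)/7 + 9*2**(2/3)/4
F(2/3) = -27*3**(2/3)/25 - 6*2**(2/3)*log(2)/5 + 2**(1/3)*uppergamma(2/3, 6)/2 + 18*2**(2/3)/25 + 24*2**(1/6)/13 + 9*3**(2/3)*log(3)/5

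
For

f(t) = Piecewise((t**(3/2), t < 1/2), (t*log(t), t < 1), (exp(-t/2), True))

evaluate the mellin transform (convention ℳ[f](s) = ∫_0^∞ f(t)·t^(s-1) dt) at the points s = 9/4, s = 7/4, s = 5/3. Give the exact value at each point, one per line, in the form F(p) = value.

integrate the 3 segments split at 1/2, 1, then add the results
∫ over [0, 1/2) of t**(3/2)·t^(s-1) joins the sum
∫ t*log(t)·t^(s-1) over [1/2, 1)
[1, ∞) adds the kernel integral of exp(-t/2)

F(9/4) = 2**(3/4)*(-960*2**(1/4) + 120 + 169*sqrt(2) + 390*log(2) + 40560*sqrt(2)*uppergamma(9/4, 1/2))/20280
F(7/4) = 2**(1/4)*(-416*2**(3/4) + 104 + 121*sqrt(2) + 286*log(2) + 12584*sqrt(2)*uppergamma(7/4, 1/2))/6292
F(5/3) = 2**(1/3)*(-684*2**(2/3) + 171 + 192*sqrt(2) + 456*log(2) + 19456*2**(1/3)*uppergamma(5/3, 1/2))/9728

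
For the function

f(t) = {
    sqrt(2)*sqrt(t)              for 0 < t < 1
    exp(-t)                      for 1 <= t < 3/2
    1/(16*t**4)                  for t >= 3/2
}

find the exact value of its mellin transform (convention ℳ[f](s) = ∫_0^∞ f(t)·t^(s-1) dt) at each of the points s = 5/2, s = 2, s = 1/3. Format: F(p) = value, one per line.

F(5/2) = -3*sqrt(6)*exp(-3/2)/2 - 3*sqrt(pi)*erfc(sqrt(6)/2)/4 + sqrt(6)/108 + 3*sqrt(pi)*erfc(1)/4 + sqrt(2)/3 + 5*exp(-1)/2
F(2) = -5*exp(-3/2)/2 + 1/72 + 2*sqrt(2)/5 + 2*exp(-1)
F(1/3) = -uppergamma(1/3, 3/2) + 2**(2/3)*3**(1/3)/594 + uppergamma(1/3, 1) + 6*sqrt(2)/5

back out the common scale on t: sqrt(t) on [0, 2); exp(-t/2) on [2, 3); t**(-4) on [3, ∞)
integrate the 3 segments split at 1, 3/2, then add the results
the [0, 1) slice contributes ∫ sqrt(2)*sqrt(t)·t^(s-1) dt
over [1, 3/2), the kernel integral of exp(-t) enters the sum
∫ 1/(16*t**4)·t^(s-1) over [3/2, ∞)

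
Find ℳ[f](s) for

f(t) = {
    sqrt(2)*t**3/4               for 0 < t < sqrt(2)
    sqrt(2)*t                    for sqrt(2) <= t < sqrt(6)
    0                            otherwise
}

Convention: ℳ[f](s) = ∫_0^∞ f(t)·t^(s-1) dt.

remove the power substitution first: sqrt(2)*t**(3/2)/4 on [0, 2); sqrt(2)*sqrt(t) on [2, 6)
the common scale on t comes off first: t**(3/2) on [0, 1); 2*sqrt(t) on [1, 3)
f breaks at sqrt(2) into 2 integrals to sum
between 0 and sqrt(2) the integrand is sqrt(2)*t**3/4·t^(s-1)
∫ sqrt(2)*t·t^(s-1) over [sqrt(2), sqrt(6))

2**(s/2)*(3**(s/2 + 1/2)*(2*s + 6) - s - 5)/((s + 1)*(s + 3))
  Re(s) > -3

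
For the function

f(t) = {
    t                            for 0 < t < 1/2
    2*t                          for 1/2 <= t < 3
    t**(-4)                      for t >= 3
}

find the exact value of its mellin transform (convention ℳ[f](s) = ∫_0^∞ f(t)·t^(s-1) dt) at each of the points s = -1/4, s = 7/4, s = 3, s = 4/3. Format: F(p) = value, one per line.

F(-1/4) = -2*2**(1/4)/3 + 11020*3**(3/4)/4131
F(7/4) = 2**(1/4)*(-243 + 17540*6**(3/4))/5346
F(3) = 7837/192
F(4/3) = 2**(2/3)*(-54 + 3895*6**(1/3))/1008

linearity at 1/2, 3 turns ℳ[f](s) into 3 summed integrals
over [0, 1/2), the kernel integral of t enters the sum
segment 1/2 to 3 holds 2*t; add its integral
segment 3 to ∞ holds t**(-4); add its integral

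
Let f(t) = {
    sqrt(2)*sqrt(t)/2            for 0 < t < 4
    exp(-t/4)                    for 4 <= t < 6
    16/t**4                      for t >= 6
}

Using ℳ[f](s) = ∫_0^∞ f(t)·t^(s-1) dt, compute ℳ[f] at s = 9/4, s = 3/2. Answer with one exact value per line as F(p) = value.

reversing the common scale on t: sqrt(t) on [0, 2); exp(-t/2) on [2, 3); t**(-4) on [3, ∞)
linearity at 4, 6 turns ℳ[f](s) into 3 summed integrals
on [0, 4): add ∫ sqrt(2)*sqrt(t)/2·t^(s-1) dt
∫ exp(-t/4)·t^(s-1) over [4, 6)
over [6, ∞), the kernel integral of 16/t**4 enters the sum

F(9/4) = -16*sqrt(2)*uppergamma(9/4, 3/2) + 16*6**(1/4)/63 + 128/11 + 16*sqrt(2)*uppergamma(9/4, 1)
F(3/2) = -4*sqrt(6)*exp(-3/2) - 4*sqrt(pi)*erfc(sqrt(6)/2) + 4*sqrt(6)/135 + 4*sqrt(pi)*erfc(1) + 8*exp(-1) + 4*sqrt(2)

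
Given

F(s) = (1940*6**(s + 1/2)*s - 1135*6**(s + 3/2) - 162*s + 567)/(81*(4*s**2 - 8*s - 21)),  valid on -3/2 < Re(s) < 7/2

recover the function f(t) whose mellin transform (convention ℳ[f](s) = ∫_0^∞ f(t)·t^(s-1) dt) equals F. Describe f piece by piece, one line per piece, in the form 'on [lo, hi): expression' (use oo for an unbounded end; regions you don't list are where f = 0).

on [0, 1): t**(3/2)/2
on [1, 6): t**(3/2)
on [6, oo): 16/t**(7/2)

peel off the shared t-power: t/2 on [0, 1); t on [1, 6); 16/t**4 on [6, ∞)
strip the common scale on t: t on [0, 1/2); 2*t on [1/2, 3); t**(-4) on [3, ∞)
summing 3 kernel integrals split by 1, 6 yields ℳ[f](s)
∫ over [0, 1) of t**(3/2)/2·t^(s-1) joins the sum
the [1, 6) slice contributes ∫ t**(3/2)·t^(s-1) dt
segment [6, ∞) carries 16/t**(7/2); integrate it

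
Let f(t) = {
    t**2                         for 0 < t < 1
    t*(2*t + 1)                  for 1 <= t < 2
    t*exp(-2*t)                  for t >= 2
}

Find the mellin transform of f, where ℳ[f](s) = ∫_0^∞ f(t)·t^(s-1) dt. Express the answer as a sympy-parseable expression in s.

(20*2**(2*s)*(s + 1) + 4*2**(2*s) - 4*2**s*(s + 1) - 2*2**s + (s + 1)*(s + 2)*uppergamma(s + 1, 4))/(2*2**s*(s + 1)*(s + 2))
  Re(s) > -2

back out the shared t-power: t on [0, 1); 2*t + 1 on [1, 2); exp(-2*t) on [2, ∞)
slice at 1, 2, transform all 3 pieces, and sum them
∫ t**2·t^(s-1) over [0, 1)
∫ over [1, 2) of t*(2*t + 1)·t^(s-1) joins the sum
segment 2 to ∞ holds t*exp(-2*t); add its integral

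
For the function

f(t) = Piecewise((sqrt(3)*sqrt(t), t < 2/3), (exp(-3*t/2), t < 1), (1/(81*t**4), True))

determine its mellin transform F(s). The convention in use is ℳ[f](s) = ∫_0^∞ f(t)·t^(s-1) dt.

invert the common scale on t to get sqrt(t) on [0, 2); exp(-t/2) on [2, 3); t**(-4) on [3, ∞)
integrate the 3 segments split at 2/3, 1, then add the results
∫ sqrt(3)*sqrt(t)·t^(s-1) over [0, 2/3)
for t in [2/3, 1): the term is ∫ exp(-3*t/2)·t^(s-1)
the [1, ∞) slice contributes ∫ 1/(81*t**4)·t^(s-1) dt

(81*2**s*(s - 4)*(2*s + 1)*uppergamma(s, 1) - 81*2**s*(s - 4)*(2*s + 1)*uppergamma(s, 3/2) + 162*2**(s + 1/2)*(s - 4) - 3**s*(2*s + 1))/(81*3**s*(s - 4)*(2*s + 1))
  -1/2 < Re(s) < 4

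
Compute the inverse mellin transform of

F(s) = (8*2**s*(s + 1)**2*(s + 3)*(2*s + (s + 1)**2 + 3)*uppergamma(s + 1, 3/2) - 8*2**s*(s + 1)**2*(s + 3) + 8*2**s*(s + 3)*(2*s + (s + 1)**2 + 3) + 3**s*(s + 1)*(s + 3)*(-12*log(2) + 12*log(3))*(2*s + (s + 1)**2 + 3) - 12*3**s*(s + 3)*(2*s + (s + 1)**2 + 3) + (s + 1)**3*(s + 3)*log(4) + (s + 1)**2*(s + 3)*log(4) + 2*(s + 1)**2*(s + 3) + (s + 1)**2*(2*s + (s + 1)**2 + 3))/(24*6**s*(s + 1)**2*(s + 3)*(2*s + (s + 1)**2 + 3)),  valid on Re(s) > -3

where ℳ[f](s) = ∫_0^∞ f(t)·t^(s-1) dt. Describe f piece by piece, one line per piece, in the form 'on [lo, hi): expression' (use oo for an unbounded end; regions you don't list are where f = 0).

remove the shared t-power first: 9*t**2 on [0, 1/6); 3*t*log(3*t) on [1/6, 1/3); log(3*t) on [1/3, 1/2); …
back out the common scale on t: t**2 on [0, 1/2); t*log(t) on [1/2, 1); log(t) on [1, 3/2); …
summing 4 kernel integrals split by 1/6, 1/3, 1/2 yields ℳ[f](s)
for t in [0, 1/6): the term is ∫ 9*t**3·t^(s-1)
on [1/6, 1/3): add ∫ 3*t**2*log(3*t)·t^(s-1) dt
[1/3, 1/2) adds the kernel integral of t*log(3*t)
∫ over [1/2, ∞) of t*exp(-3*t)·t^(s-1) joins the sum

on [0, 1/6): 9*t**3
on [1/6, 1/3): 3*t**2*log(3*t)
on [1/3, 1/2): t*log(3*t)
on [1/2, oo): t*exp(-3*t)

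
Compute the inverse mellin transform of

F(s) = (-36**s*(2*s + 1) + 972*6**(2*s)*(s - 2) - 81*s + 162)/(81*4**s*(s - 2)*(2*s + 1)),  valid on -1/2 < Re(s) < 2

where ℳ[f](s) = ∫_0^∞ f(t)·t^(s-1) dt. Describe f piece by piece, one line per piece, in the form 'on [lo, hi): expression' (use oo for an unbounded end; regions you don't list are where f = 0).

on [0, 1/4): sqrt(t)
on [1/4, 9): 2*sqrt(t)
on [9, oo): t**(-2)

reversing the power substitution: t on [0, 1/2); 2*t on [1/2, 3); t**(-4) on [3, ∞)
f breaks at 1/4, 9 into 3 integrals to sum
[0, 1/4) adds the kernel integral of sqrt(t)
[1/4, 9) adds the kernel integral of 2*sqrt(t)
over [9, ∞), the kernel integral of t**(-2) enters the sum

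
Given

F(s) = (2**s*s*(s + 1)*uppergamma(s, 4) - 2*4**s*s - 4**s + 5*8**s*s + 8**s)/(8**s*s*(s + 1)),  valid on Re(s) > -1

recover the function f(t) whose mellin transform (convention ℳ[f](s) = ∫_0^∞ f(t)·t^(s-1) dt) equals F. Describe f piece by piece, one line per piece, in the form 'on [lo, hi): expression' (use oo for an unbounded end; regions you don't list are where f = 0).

back out the common scale on t: t on [0, 1); 2*t + 1 on [1, 2); exp(-2*t) on [2, ∞)
along the cuts 1/2, 1, ℳ[f](s) splits into 3 integrals
for t in [0, 1/2): the term is ∫ 2*t·t^(s-1)
on [1/2, 1) integrate f = (4*t + 1) against the kernel
over [1, ∞), the kernel integral of exp(-4*t) enters the sum

on [0, 1/2): 2*t
on [1/2, 1): 4*t + 1
on [1, oo): exp(-4*t)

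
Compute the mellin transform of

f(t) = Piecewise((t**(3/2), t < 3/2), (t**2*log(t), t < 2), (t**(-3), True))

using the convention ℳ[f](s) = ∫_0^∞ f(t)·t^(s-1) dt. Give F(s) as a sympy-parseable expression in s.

reversing the shared t-power: t on [0, 3/2); t**(3/2)*log(t) on [3/2, 2); t**(-7/2) on [2, ∞)
back out the shared t-power: sqrt(t) on [0, 3/2); t*log(t) on [3/2, 2); t**(-4) on [2, ∞)
treat the 3 regions marked off by 3/2, 2 separately and sum
the [0, 3/2) slice contributes ∫ t**(3/2)·t^(s-1) dt
∫ over [3/2, 2) of t**2*log(t)·t^(s-1) joins the sum
over [2, ∞), the kernel integral of t**(-3) enters the sum

(-32*2**(2*s)*(s - 3)*(2*s + 3) + 3**s*(s - 3)*(s + 1)*(2*s + 3)*(-18*log(3) + 18*log(2)) + 3**s*(s - 3)*(2*s + 3)*(-18*log(3) + 18*log(2)) + 18*3**s*(s - 3)*(2*s + 3) + 12*3**s*sqrt(6)*(s - 3)*(2*s + (s + 1)**2 + 3) + 32*4**s*(s - 3)*(s + 1)*(2*s + 3)*log(2) + 32*4**s*(s - 3)*(2*s + 3)*log(2) - 4**s*(2*s + 3)*(2*s + (s + 1)**2 + 3))/(8*2**s*(s - 3)*(2*s + 3)*(2*s + (s + 1)**2 + 3))
  -3/2 < Re(s) < 3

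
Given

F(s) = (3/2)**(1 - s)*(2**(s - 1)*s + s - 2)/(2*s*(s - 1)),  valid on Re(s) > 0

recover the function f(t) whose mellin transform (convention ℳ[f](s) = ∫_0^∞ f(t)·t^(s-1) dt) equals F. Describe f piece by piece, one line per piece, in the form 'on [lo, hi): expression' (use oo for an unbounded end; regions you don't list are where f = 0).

strip the shared t-power: 3*t/2 on [0, 2/3); 1/2 on [2/3, 4/3)
peel off the common scale on t: t on [0, 1); 1/2 on [1, 2)
linearity at 2/3 turns ℳ[f](s) into 2 summed integrals
∫ over [0, 2/3) of 3/2·t^(s-1) joins the sum
on [2/3, 4/3): add ∫ 1/(2*t)·t^(s-1) dt

on [0, 2/3): 3/2
on [2/3, 4/3): 1/(2*t)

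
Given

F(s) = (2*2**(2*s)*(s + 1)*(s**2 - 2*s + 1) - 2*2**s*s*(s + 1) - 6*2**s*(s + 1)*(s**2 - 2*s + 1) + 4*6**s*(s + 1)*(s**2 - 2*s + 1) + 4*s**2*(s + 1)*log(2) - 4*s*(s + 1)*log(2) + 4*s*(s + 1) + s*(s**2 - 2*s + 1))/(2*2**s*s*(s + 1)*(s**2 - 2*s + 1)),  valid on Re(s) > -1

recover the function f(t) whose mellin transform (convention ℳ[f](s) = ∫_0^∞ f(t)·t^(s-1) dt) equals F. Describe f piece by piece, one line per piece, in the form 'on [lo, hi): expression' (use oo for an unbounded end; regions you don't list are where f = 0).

on [0, 1/2): t
on [1/2, 1): log(t)/t
on [1, 2): 3
on [2, 3): 2

treat the 4 regions marked off by 1/2, 1, 2 separately and sum
over [0, 1/2), the kernel integral of t enters the sum
between 1/2 and 1 the integrand is log(t)/t·t^(s-1)
segment 1 to 2 holds 3; add its integral
over [2, 3), the kernel integral of 2 enters the sum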